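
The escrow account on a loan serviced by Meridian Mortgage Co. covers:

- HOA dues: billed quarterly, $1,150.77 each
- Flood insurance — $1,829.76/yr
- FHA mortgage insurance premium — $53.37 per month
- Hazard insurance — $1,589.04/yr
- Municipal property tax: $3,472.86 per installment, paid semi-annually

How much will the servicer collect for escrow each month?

HOA dues = $1,150.77 × 4 = $4,603.08 annually
Flood insurance = $1,829.76 annually
FHA mortgage insurance premium = $53.37 × 12 = $640.44 annually
Hazard insurance = $1,589.04 annually
Municipal property tax = $3,472.86 × 2 = $6,945.72 annually
Combined annual = $4,603.08 + $1,829.76 + $640.44 + $1,589.04 + $6,945.72 = $15,608.04
Base monthly escrow = $15,608.04 ÷ 12 = $1,300.67

$1,300.67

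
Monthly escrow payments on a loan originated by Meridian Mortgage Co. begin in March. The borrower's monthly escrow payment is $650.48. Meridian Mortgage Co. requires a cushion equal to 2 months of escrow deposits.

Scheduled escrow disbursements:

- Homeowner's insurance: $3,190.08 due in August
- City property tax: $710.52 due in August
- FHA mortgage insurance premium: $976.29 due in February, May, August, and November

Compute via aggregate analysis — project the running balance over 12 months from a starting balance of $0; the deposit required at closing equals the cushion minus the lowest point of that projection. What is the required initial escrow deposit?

$3,251.26

Cushion = 2 × $650.48 = $1,300.96
Trial balance (start $0, +$650.48 each month, − disbursements):
  Mar: +$650.48 → $650.48
  Apr: +$650.48 → $1,300.96
  May: +$650.48 − $976.29 → $975.15
  Jun: +$650.48 → $1,625.63
  Jul: +$650.48 → $2,276.11
  Aug: +$650.48 − $4,876.89 → -$1,950.30
  Sep: +$650.48 → -$1,299.82
  Oct: +$650.48 → -$649.34
  Nov: +$650.48 − $976.29 → -$975.15
  Dec: +$650.48 → -$324.67
  Jan: +$650.48 → $325.81
  Feb: +$650.48 − $976.29 → $0.00
Lowest trial balance = -$1,950.30 (Aug)
Initial deposit = cushion − low point = $1,300.96 − (-$1,950.30) = $3,251.26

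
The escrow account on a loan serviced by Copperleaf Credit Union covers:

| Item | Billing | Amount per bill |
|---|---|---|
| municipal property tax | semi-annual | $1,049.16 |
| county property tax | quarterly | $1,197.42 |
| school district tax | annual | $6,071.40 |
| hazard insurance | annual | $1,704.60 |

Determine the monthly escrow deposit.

$1,222.00

Municipal property tax — $1,049.16 × 2 = $2,098.32 per year
County property tax — $1,197.42 × 4 = $4,789.68 per year
School district tax — $6,071.40 per year
Hazard insurance — $1,704.60 per year
Annual escrow total = $2,098.32 + $4,789.68 + $6,071.40 + $1,704.60 = $14,664.00
Monthly = $14,664.00 / 12 = $1,222.00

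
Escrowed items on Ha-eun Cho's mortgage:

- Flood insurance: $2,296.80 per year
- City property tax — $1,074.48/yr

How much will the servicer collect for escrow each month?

$280.94

Flood insurance — $2,296.80 per year
City property tax — $1,074.48 per year
Yearly total = $2,296.80 + $1,074.48 = $3,371.28
Per month = $3,371.28 ÷ 12 = $280.94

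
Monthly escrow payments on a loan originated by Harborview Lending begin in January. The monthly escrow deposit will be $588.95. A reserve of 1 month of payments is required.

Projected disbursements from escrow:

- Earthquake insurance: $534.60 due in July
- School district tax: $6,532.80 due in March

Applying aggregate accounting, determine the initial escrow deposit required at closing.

Cushion = 1 × $588.95 = $588.95
Trial balance (start $0, +$588.95 each month, − disbursements):
  Jan: +$588.95 → $588.95
  Feb: +$588.95 → $1,177.90
  Mar: +$588.95 − $6,532.80 → -$4,765.95
  Apr: +$588.95 → -$4,177.00
  May: +$588.95 → -$3,588.05
  Jun: +$588.95 → -$2,999.10
  Jul: +$588.95 − $534.60 → -$2,944.75
  Aug: +$588.95 → -$2,355.80
  Sep: +$588.95 → -$1,766.85
  Oct: +$588.95 → -$1,177.90
  Nov: +$588.95 → -$588.95
  Dec: +$588.95 → $0.00
Lowest trial balance = -$4,765.95 (Mar)
Initial deposit = cushion − low point = $588.95 − (-$4,765.95) = $5,354.90

$5,354.90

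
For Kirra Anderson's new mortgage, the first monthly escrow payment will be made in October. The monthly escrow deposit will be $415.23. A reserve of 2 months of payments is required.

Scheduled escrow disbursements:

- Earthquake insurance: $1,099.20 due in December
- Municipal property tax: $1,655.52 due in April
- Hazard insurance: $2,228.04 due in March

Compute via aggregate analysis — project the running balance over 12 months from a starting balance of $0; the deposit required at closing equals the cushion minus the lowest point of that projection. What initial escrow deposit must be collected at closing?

Cushion = 2 × $415.23 = $830.46
Trial balance (start $0, +$415.23 each month, − disbursements):
  Oct: +$415.23 → $415.23
  Nov: +$415.23 → $830.46
  Dec: +$415.23 − $1,099.20 → $146.49
  Jan: +$415.23 → $561.72
  Feb: +$415.23 → $976.95
  Mar: +$415.23 − $2,228.04 → -$835.86
  Apr: +$415.23 − $1,655.52 → -$2,076.15
  May: +$415.23 → -$1,660.92
  Jun: +$415.23 → -$1,245.69
  Jul: +$415.23 → -$830.46
  Aug: +$415.23 → -$415.23
  Sep: +$415.23 → $0.00
Lowest trial balance = -$2,076.15 (Apr)
Initial deposit = cushion − low point = $830.46 − (-$2,076.15) = $2,906.61

$2,906.61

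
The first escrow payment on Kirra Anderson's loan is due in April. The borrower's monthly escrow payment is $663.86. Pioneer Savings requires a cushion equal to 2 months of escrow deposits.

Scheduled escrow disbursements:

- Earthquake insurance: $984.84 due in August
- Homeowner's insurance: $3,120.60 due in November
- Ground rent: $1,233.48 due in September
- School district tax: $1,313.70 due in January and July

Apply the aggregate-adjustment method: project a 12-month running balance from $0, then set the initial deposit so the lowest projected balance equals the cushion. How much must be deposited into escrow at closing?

$2,669.46

Cushion = 2 × $663.86 = $1,327.72
Trial balance (start $0, +$663.86 each month, − disbursements):
  Apr: +$663.86 → $663.86
  May: +$663.86 → $1,327.72
  Jun: +$663.86 → $1,991.58
  Jul: +$663.86 − $1,313.70 → $1,341.74
  Aug: +$663.86 − $984.84 → $1,020.76
  Sep: +$663.86 − $1,233.48 → $451.14
  Oct: +$663.86 → $1,115.00
  Nov: +$663.86 − $3,120.60 → -$1,341.74
  Dec: +$663.86 → -$677.88
  Jan: +$663.86 − $1,313.70 → -$1,327.72
  Feb: +$663.86 → -$663.86
  Mar: +$663.86 → $0.00
Lowest trial balance = -$1,341.74 (Nov)
Initial deposit = cushion − low point = $1,327.72 − (-$1,341.74) = $2,669.46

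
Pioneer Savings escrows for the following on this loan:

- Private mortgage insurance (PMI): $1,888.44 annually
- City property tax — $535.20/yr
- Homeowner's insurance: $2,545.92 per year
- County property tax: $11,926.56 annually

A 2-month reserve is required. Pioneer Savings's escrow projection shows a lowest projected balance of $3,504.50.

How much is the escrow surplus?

$688.48

Private mortgage insurance (PMI) = $1,888.44 annually
City property tax = $535.20 annually
Homeowner's insurance = $2,545.92 annually
County property tax = $11,926.56 annually
Yearly total = $16,896.12
Monthly = $16,896.12 ÷ 12 = $1,408.01
Required cushion = 2 × $1,408.01 = $2,816.02
Surplus = $3,504.50 − $2,816.02 = $688.48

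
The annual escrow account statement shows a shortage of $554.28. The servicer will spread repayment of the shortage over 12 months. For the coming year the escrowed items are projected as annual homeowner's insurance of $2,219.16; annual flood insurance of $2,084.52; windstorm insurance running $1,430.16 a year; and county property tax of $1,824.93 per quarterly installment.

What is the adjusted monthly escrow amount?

Homeowner's insurance — $2,219.16 per year
Flood insurance — $2,084.52 per year
Windstorm insurance — $1,430.16 per year
County property tax — $1,824.93 × 4 = $7,299.72 per year
Annual escrow total = $2,219.16 + $2,084.52 + $1,430.16 + $7,299.72 = $13,033.56
Per month = $13,033.56 ÷ 12 = $1,086.13
Shortage per month = $554.28 ÷ 12 = $46.19
New monthly escrow = $1,086.13 + $46.19 = $1,132.32

$1,132.32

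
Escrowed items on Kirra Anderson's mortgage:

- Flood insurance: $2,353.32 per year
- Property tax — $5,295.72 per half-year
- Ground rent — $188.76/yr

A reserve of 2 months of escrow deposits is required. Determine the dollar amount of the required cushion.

$2,188.92

Flood insurance = $2,353.32 per year
Property tax = $5,295.72 × 2 = $10,591.44 per year
Ground rent = $188.76 per year
Total annual escrow = $13,133.52
Per month = $13,133.52 / 12 = $1,094.46
Reserve = 2 × $1,094.46 = $2,188.92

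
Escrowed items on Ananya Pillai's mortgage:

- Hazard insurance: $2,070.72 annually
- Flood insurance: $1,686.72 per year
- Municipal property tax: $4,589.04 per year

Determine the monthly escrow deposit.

$695.54

Hazard insurance — $2,070.72 annually
Flood insurance — $1,686.72 annually
Municipal property tax — $4,589.04 annually
Total per year = $2,070.72 + $1,686.72 + $4,589.04 = $8,346.48
Per month = $8,346.48 / 12 = $695.54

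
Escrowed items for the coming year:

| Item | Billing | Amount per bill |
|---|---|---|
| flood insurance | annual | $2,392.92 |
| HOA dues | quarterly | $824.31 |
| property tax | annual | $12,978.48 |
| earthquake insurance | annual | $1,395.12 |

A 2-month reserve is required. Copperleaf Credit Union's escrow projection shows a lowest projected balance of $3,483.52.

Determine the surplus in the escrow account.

$139.56

Flood insurance: $2,392.92/yr
HOA dues: $824.31 × 4 = $3,297.24/yr
Property tax: $12,978.48/yr
Earthquake insurance: $1,395.12/yr
Total per year = $20,063.76
Monthly escrow = $20,063.76 ÷ 12 = $1,671.98
Required cushion = 2 × $1,671.98 = $3,343.96
Surplus = $3,483.52 − $3,343.96 = $139.56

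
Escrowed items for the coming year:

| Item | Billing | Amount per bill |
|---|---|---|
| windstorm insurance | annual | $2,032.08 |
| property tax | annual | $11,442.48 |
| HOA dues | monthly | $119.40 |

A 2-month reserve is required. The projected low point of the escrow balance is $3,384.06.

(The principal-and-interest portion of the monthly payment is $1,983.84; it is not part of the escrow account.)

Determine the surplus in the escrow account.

$899.50

Windstorm insurance — $2,032.08 per year
Property tax — $11,442.48 per year
HOA dues — $119.40 × 12 = $1,432.80 per year
Total per year = $2,032.08 + $11,442.48 + $1,432.80 = $14,907.36
Monthly = $14,907.36 ÷ 12 = $1,242.28
Required cushion = 2 × $1,242.28 = $2,484.56
Surplus = $3,384.06 − $2,484.56 = $899.50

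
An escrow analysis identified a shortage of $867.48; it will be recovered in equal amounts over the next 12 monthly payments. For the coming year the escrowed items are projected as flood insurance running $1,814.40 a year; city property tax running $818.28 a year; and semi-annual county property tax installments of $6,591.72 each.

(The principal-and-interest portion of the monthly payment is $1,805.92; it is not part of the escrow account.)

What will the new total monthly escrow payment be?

Flood insurance — $1,814.40
City property tax — $818.28
County property tax — $6,591.72 × 2 = $13,183.44
Annual escrow total = $15,816.12
Per month = $15,816.12 ÷ 12 = $1,318.01
Shortage spread = $867.48 ÷ 12 = $72.29/mo
New monthly escrow = $1,318.01 + $72.29 = $1,390.30

$1,390.30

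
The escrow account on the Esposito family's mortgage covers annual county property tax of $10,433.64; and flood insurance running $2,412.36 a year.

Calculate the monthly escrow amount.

$1,070.50

County property tax — $10,433.64
Flood insurance — $2,412.36
Total annual escrow = $10,433.64 + $2,412.36 = $12,846.00
Monthly = $12,846.00 / 12 = $1,070.50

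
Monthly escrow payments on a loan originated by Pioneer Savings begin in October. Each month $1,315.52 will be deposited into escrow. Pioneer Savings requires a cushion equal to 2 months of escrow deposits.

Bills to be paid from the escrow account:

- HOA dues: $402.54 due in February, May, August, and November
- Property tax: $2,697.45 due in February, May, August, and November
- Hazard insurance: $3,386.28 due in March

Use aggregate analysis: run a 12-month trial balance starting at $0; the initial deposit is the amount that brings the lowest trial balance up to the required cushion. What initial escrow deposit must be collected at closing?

Cushion = 2 × $1,315.52 = $2,631.04
Trial balance (start $0, +$1,315.52 each month, − disbursements):
  Oct: +$1,315.52 → $1,315.52
  Nov: +$1,315.52 − $3,099.99 → -$468.95
  Dec: +$1,315.52 → $846.57
  Jan: +$1,315.52 → $2,162.09
  Feb: +$1,315.52 − $3,099.99 → $377.62
  Mar: +$1,315.52 − $3,386.28 → -$1,693.14
  Apr: +$1,315.52 → -$377.62
  May: +$1,315.52 − $3,099.99 → -$2,162.09
  Jun: +$1,315.52 → -$846.57
  Jul: +$1,315.52 → $468.95
  Aug: +$1,315.52 − $3,099.99 → -$1,315.52
  Sep: +$1,315.52 → $0.00
Lowest trial balance = -$2,162.09 (May)
Initial deposit = cushion − low point = $2,631.04 − (-$2,162.09) = $4,793.13

$4,793.13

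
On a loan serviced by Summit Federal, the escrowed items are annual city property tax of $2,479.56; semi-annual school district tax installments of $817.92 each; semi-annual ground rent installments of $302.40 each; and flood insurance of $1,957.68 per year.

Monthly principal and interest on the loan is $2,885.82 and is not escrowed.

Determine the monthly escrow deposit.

City property tax — $2,479.56
School district tax — $817.92 × 2 = $1,635.84
Ground rent — $302.40 × 2 = $604.80
Flood insurance — $1,957.68
Total annual escrow = $2,479.56 + $1,635.84 + $604.80 + $1,957.68 = $6,677.88
Monthly escrow = $6,677.88 / 12 = $556.49

$556.49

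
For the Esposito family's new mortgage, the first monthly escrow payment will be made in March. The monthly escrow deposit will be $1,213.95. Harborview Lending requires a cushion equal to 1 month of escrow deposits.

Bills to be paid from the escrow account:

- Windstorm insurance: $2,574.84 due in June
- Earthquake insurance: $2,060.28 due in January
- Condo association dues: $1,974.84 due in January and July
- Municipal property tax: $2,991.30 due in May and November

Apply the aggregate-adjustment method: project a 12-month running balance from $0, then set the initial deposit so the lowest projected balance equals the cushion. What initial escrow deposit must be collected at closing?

Cushion = 1 × $1,213.95 = $1,213.95
Trial balance (start $0, +$1,213.95 each month, − disbursements):
  Mar: +$1,213.95 → $1,213.95
  Apr: +$1,213.95 → $2,427.90
  May: +$1,213.95 − $2,991.30 → $650.55
  Jun: +$1,213.95 − $2,574.84 → -$710.34
  Jul: +$1,213.95 − $1,974.84 → -$1,471.23
  Aug: +$1,213.95 → -$257.28
  Sep: +$1,213.95 → $956.67
  Oct: +$1,213.95 → $2,170.62
  Nov: +$1,213.95 − $2,991.30 → $393.27
  Dec: +$1,213.95 → $1,607.22
  Jan: +$1,213.95 − $4,035.12 → -$1,213.95
  Feb: +$1,213.95 → $0.00
Lowest trial balance = -$1,471.23 (Jul)
Initial deposit = cushion − low point = $1,213.95 − (-$1,471.23) = $2,685.18

$2,685.18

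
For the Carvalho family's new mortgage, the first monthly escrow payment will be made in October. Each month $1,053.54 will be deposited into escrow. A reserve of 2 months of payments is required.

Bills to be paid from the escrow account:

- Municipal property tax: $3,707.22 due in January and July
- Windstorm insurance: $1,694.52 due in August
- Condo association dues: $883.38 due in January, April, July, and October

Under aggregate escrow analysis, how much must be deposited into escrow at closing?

$3,366.90

Cushion = 2 × $1,053.54 = $2,107.08
Trial balance (start $0, +$1,053.54 each month, − disbursements):
  Oct: +$1,053.54 − $883.38 → $170.16
  Nov: +$1,053.54 → $1,223.70
  Dec: +$1,053.54 → $2,277.24
  Jan: +$1,053.54 − $4,590.60 → -$1,259.82
  Feb: +$1,053.54 → -$206.28
  Mar: +$1,053.54 → $847.26
  Apr: +$1,053.54 − $883.38 → $1,017.42
  May: +$1,053.54 → $2,070.96
  Jun: +$1,053.54 → $3,124.50
  Jul: +$1,053.54 − $4,590.60 → -$412.56
  Aug: +$1,053.54 − $1,694.52 → -$1,053.54
  Sep: +$1,053.54 → $0.00
Lowest trial balance = -$1,259.82 (Jan)
Initial deposit = cushion − low point = $2,107.08 − (-$1,259.82) = $3,366.90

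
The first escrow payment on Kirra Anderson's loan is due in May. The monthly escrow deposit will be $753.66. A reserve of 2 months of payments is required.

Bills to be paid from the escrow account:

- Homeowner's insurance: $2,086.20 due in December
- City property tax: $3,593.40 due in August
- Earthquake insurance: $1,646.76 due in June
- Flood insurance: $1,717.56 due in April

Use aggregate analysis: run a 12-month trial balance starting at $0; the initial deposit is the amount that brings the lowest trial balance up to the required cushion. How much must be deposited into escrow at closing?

$3,732.84

Cushion = 2 × $753.66 = $1,507.32
Trial balance (start $0, +$753.66 each month, − disbursements):
  May: +$753.66 → $753.66
  Jun: +$753.66 − $1,646.76 → -$139.44
  Jul: +$753.66 → $614.22
  Aug: +$753.66 − $3,593.40 → -$2,225.52
  Sep: +$753.66 → -$1,471.86
  Oct: +$753.66 → -$718.20
  Nov: +$753.66 → $35.46
  Dec: +$753.66 − $2,086.20 → -$1,297.08
  Jan: +$753.66 → -$543.42
  Feb: +$753.66 → $210.24
  Mar: +$753.66 → $963.90
  Apr: +$753.66 − $1,717.56 → $0.00
Lowest trial balance = -$2,225.52 (Aug)
Initial deposit = cushion − low point = $1,507.32 − (-$2,225.52) = $3,732.84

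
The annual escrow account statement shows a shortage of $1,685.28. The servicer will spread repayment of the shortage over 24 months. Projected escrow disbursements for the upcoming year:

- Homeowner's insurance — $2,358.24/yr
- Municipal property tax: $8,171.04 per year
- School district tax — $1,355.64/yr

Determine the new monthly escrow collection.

$1,060.63

Homeowner's insurance — $2,358.24 annually
Municipal property tax — $8,171.04 annually
School district tax — $1,355.64 annually
Combined annual = $2,358.24 + $8,171.04 + $1,355.64 = $11,884.92
Base monthly escrow = $11,884.92 ÷ 12 = $990.41
Monthly shortage recovery: $1,685.28 ÷ 24 = $70.22
New monthly escrow = $990.41 + $70.22 = $1,060.63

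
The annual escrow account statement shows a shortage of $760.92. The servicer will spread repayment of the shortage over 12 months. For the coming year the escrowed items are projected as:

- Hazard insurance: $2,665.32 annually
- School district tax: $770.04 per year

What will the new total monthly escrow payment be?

Hazard insurance: $2,665.32 per year
School district tax: $770.04 per year
Combined annual = $2,665.32 + $770.04 = $3,435.36
Monthly = $3,435.36 ÷ 12 = $286.28
Shortage per month = $760.92 / 12 = $63.41
New monthly escrow = $286.28 + $63.41 = $349.69

$349.69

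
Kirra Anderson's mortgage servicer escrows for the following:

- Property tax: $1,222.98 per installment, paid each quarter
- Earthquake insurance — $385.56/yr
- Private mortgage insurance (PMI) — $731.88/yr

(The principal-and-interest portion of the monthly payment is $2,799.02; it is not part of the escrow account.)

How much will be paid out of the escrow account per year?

Property tax = $1,222.98 × 4 = $4,891.92 per year
Earthquake insurance = $385.56 per year
Private mortgage insurance (PMI) = $731.88 per year
Total per year = $6,009.36

$6,009.36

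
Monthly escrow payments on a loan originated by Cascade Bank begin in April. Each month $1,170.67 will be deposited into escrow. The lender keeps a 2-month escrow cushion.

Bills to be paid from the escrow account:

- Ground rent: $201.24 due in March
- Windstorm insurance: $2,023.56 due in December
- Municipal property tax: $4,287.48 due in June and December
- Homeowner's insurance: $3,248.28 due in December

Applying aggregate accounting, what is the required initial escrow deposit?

Cushion = 2 × $1,170.67 = $2,341.34
Trial balance (start $0, +$1,170.67 each month, − disbursements):
  Apr: +$1,170.67 → $1,170.67
  May: +$1,170.67 → $2,341.34
  Jun: +$1,170.67 − $4,287.48 → -$775.47
  Jul: +$1,170.67 → $395.20
  Aug: +$1,170.67 → $1,565.87
  Sep: +$1,170.67 → $2,736.54
  Oct: +$1,170.67 → $3,907.21
  Nov: +$1,170.67 → $5,077.88
  Dec: +$1,170.67 − $9,559.32 → -$3,310.77
  Jan: +$1,170.67 → -$2,140.10
  Feb: +$1,170.67 → -$969.43
  Mar: +$1,170.67 − $201.24 → $0.00
Lowest trial balance = -$3,310.77 (Dec)
Initial deposit = cushion − low point = $2,341.34 − (-$3,310.77) = $5,652.11

$5,652.11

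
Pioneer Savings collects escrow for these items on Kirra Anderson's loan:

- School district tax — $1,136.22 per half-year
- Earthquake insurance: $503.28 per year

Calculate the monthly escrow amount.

School district tax — $1,136.22 × 2 = $2,272.44/yr
Earthquake insurance — $503.28/yr
Total per year = $2,775.72
Per month = $2,775.72 ÷ 12 = $231.31

$231.31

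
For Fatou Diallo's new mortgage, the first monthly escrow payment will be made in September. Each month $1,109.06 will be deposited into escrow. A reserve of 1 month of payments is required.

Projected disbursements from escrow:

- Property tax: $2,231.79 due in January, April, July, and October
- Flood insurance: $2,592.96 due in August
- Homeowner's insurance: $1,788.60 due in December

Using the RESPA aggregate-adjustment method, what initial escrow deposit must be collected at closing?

Cushion = 1 × $1,109.06 = $1,109.06
Trial balance (start $0, +$1,109.06 each month, − disbursements):
  Sep: +$1,109.06 → $1,109.06
  Oct: +$1,109.06 − $2,231.79 → -$13.67
  Nov: +$1,109.06 → $1,095.39
  Dec: +$1,109.06 − $1,788.60 → $415.85
  Jan: +$1,109.06 − $2,231.79 → -$706.88
  Feb: +$1,109.06 → $402.18
  Mar: +$1,109.06 → $1,511.24
  Apr: +$1,109.06 − $2,231.79 → $388.51
  May: +$1,109.06 → $1,497.57
  Jun: +$1,109.06 → $2,606.63
  Jul: +$1,109.06 − $2,231.79 → $1,483.90
  Aug: +$1,109.06 − $2,592.96 → $0.00
Lowest trial balance = -$706.88 (Jan)
Initial deposit = cushion − low point = $1,109.06 − (-$706.88) = $1,815.94

$1,815.94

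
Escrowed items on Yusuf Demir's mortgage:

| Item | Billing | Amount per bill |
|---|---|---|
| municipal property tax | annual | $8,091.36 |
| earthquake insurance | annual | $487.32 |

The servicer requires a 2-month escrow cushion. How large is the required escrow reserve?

Municipal property tax = $8,091.36 annually
Earthquake insurance = $487.32 annually
Annual escrow total = $8,578.68
Per month = $8,578.68 / 12 = $714.89
Required cushion = 2 × $714.89 = $1,429.78

$1,429.78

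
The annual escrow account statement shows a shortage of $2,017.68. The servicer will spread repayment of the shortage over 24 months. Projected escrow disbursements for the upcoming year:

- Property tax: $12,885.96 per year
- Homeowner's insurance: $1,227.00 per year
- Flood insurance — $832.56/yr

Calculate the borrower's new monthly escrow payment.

Property tax = $12,885.96/yr
Homeowner's insurance = $1,227.00/yr
Flood insurance = $832.56/yr
Combined annual = $14,945.52
Per month = $14,945.52 / 12 = $1,245.46
Shortage spread = $2,017.68 / 24 = $84.07/mo
New monthly escrow = $1,245.46 + $84.07 = $1,329.53

$1,329.53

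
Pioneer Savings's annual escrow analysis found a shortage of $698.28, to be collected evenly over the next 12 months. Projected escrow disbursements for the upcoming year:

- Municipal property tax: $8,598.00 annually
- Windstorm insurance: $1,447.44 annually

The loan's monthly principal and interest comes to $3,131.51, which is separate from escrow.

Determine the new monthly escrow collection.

Municipal property tax: $8,598.00
Windstorm insurance: $1,447.44
Total annual escrow = $8,598.00 + $1,447.44 = $10,045.44
Per month = $10,045.44 / 12 = $837.12
Shortage spread = $698.28 / 12 = $58.19/mo
New monthly escrow = $837.12 + $58.19 = $895.31

$895.31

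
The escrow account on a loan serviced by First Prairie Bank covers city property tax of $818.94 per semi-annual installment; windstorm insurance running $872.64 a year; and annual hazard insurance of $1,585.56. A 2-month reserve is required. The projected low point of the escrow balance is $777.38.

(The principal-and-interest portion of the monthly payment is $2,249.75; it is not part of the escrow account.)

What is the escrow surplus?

City property tax — $818.94 × 2 = $1,637.88/yr
Windstorm insurance — $872.64/yr
Hazard insurance — $1,585.56/yr
Yearly total = $1,637.88 + $872.64 + $1,585.56 = $4,096.08
Monthly = $4,096.08 ÷ 12 = $341.34
Cushion = 2 × $341.34 = $682.68
Surplus = $777.38 − $682.68 = $94.70

$94.70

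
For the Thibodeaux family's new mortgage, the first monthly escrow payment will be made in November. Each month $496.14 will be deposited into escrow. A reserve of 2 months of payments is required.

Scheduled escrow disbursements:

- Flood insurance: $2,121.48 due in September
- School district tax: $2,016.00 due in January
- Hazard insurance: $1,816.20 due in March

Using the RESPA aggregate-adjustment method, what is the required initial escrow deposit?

Cushion = 2 × $496.14 = $992.28
Trial balance (start $0, +$496.14 each month, − disbursements):
  Nov: +$496.14 → $496.14
  Dec: +$496.14 → $992.28
  Jan: +$496.14 − $2,016.00 → -$527.58
  Feb: +$496.14 → -$31.44
  Mar: +$496.14 − $1,816.20 → -$1,351.50
  Apr: +$496.14 → -$855.36
  May: +$496.14 → -$359.22
  Jun: +$496.14 → $136.92
  Jul: +$496.14 → $633.06
  Aug: +$496.14 → $1,129.20
  Sep: +$496.14 − $2,121.48 → -$496.14
  Oct: +$496.14 → $0.00
Lowest trial balance = -$1,351.50 (Mar)
Initial deposit = cushion − low point = $992.28 − (-$1,351.50) = $2,343.78

$2,343.78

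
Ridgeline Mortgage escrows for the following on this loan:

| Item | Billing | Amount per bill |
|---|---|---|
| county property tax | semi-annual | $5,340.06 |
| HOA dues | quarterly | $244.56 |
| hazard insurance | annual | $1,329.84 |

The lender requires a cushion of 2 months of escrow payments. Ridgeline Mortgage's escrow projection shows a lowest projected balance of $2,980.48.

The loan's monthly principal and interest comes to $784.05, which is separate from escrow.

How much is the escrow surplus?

$815.78

County property tax — $5,340.06 × 2 = $10,680.12 per year
HOA dues — $244.56 × 4 = $978.24 per year
Hazard insurance — $1,329.84 per year
Yearly total = $12,988.20
Base monthly escrow = $12,988.20 / 12 = $1,082.35
Required cushion = 2 × $1,082.35 = $2,164.70
Surplus = $2,980.48 − $2,164.70 = $815.78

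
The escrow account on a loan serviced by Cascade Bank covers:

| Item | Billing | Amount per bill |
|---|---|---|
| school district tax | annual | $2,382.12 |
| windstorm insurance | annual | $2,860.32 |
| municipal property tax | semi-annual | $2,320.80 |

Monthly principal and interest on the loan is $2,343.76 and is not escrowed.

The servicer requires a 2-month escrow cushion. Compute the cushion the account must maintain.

$1,647.34

School district tax = $2,382.12 annually
Windstorm insurance = $2,860.32 annually
Municipal property tax = $2,320.80 × 2 = $4,641.60 annually
Yearly total = $9,884.04
Per month = $9,884.04 / 12 = $823.67
Required cushion = 2 × $823.67 = $1,647.34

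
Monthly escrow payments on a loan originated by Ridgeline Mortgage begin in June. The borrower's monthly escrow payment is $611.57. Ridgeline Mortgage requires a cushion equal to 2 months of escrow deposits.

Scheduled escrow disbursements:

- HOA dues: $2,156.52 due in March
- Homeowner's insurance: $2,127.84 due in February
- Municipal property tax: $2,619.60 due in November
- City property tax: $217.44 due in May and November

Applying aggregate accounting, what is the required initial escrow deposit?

$2,228.84

Cushion = 2 × $611.57 = $1,223.14
Trial balance (start $0, +$611.57 each month, − disbursements):
  Jun: +$611.57 → $611.57
  Jul: +$611.57 → $1,223.14
  Aug: +$611.57 → $1,834.71
  Sep: +$611.57 → $2,446.28
  Oct: +$611.57 → $3,057.85
  Nov: +$611.57 − $2,837.04 → $832.38
  Dec: +$611.57 → $1,443.95
  Jan: +$611.57 → $2,055.52
  Feb: +$611.57 − $2,127.84 → $539.25
  Mar: +$611.57 − $2,156.52 → -$1,005.70
  Apr: +$611.57 → -$394.13
  May: +$611.57 − $217.44 → $0.00
Lowest trial balance = -$1,005.70 (Mar)
Initial deposit = cushion − low point = $1,223.14 − (-$1,005.70) = $2,228.84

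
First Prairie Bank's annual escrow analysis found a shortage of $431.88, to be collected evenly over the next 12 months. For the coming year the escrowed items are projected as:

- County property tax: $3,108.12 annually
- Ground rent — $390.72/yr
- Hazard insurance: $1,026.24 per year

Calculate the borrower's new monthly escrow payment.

County property tax = $3,108.12 per year
Ground rent = $390.72 per year
Hazard insurance = $1,026.24 per year
Annual escrow total = $3,108.12 + $390.72 + $1,026.24 = $4,525.08
Monthly escrow = $4,525.08 ÷ 12 = $377.09
Shortage per month = $431.88 / 12 = $35.99
Adjusted monthly = $377.09 + $35.99 = $413.08

$413.08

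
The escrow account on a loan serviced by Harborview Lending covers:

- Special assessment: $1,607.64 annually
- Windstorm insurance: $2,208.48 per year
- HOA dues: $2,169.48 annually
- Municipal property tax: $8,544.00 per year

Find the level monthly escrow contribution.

Special assessment: $1,607.64 per year
Windstorm insurance: $2,208.48 per year
HOA dues: $2,169.48 per year
Municipal property tax: $8,544.00 per year
Combined annual = $1,607.64 + $2,208.48 + $2,169.48 + $8,544.00 = $14,529.60
Monthly = $14,529.60 / 12 = $1,210.80

$1,210.80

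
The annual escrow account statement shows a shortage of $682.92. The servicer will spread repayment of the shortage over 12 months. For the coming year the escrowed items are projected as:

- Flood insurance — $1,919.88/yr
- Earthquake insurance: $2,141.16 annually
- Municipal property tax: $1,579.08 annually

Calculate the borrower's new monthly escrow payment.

Flood insurance = $1,919.88 per year
Earthquake insurance = $2,141.16 per year
Municipal property tax = $1,579.08 per year
Combined annual = $1,919.88 + $2,141.16 + $1,579.08 = $5,640.12
Base monthly escrow = $5,640.12 ÷ 12 = $470.01
Shortage per month = $682.92 / 12 = $56.91
Adjusted monthly = $470.01 + $56.91 = $526.92

$526.92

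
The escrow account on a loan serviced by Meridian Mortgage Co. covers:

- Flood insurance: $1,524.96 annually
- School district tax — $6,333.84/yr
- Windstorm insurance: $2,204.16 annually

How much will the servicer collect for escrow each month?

Flood insurance = $1,524.96 annually
School district tax = $6,333.84 annually
Windstorm insurance = $2,204.16 annually
Annual escrow total = $10,062.96
Per month = $10,062.96 / 12 = $838.58

$838.58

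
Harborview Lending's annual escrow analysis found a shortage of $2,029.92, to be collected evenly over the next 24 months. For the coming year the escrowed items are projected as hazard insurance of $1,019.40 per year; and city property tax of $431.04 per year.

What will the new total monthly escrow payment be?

Hazard insurance = $1,019.40/yr
City property tax = $431.04/yr
Total annual escrow = $1,019.40 + $431.04 = $1,450.44
Monthly = $1,450.44 ÷ 12 = $120.87
Shortage spread = $2,029.92 / 24 = $84.58/mo
Adjusted monthly = $120.87 + $84.58 = $205.45

$205.45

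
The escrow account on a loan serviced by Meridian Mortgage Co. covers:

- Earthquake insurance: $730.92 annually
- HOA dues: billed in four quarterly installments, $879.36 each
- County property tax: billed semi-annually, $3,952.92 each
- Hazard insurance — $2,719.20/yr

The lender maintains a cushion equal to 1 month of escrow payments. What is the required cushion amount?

$1,239.45

Earthquake insurance — $730.92 annually
HOA dues — $879.36 × 4 = $3,517.44 annually
County property tax — $3,952.92 × 2 = $7,905.84 annually
Hazard insurance — $2,719.20 annually
Combined annual = $730.92 + $3,517.44 + $7,905.84 + $2,719.20 = $14,873.40
Monthly escrow = $14,873.40 ÷ 12 = $1,239.45
Cushion = 1 × $1,239.45 = $1,239.45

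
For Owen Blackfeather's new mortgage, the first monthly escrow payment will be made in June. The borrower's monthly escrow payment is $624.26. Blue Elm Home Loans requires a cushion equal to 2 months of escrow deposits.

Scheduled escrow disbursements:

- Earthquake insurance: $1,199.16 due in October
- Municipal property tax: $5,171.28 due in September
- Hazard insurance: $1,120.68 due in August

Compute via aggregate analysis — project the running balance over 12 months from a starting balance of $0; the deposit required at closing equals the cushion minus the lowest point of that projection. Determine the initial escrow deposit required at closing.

Cushion = 2 × $624.26 = $1,248.52
Trial balance (start $0, +$624.26 each month, − disbursements):
  Jun: +$624.26 → $624.26
  Jul: +$624.26 → $1,248.52
  Aug: +$624.26 − $1,120.68 → $752.10
  Sep: +$624.26 − $5,171.28 → -$3,794.92
  Oct: +$624.26 − $1,199.16 → -$4,369.82
  Nov: +$624.26 → -$3,745.56
  Dec: +$624.26 → -$3,121.30
  Jan: +$624.26 → -$2,497.04
  Feb: +$624.26 → -$1,872.78
  Mar: +$624.26 → -$1,248.52
  Apr: +$624.26 → -$624.26
  May: +$624.26 → $0.00
Lowest trial balance = -$4,369.82 (Oct)
Initial deposit = cushion − low point = $1,248.52 − (-$4,369.82) = $5,618.34

$5,618.34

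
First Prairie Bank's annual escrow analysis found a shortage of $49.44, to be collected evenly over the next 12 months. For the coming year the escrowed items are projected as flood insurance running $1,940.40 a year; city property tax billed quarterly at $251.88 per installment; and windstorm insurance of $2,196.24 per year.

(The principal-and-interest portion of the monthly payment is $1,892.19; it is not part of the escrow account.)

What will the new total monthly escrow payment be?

Flood insurance — $1,940.40/yr
City property tax — $251.88 × 4 = $1,007.52/yr
Windstorm insurance — $2,196.24/yr
Annual escrow total = $1,940.40 + $1,007.52 + $2,196.24 = $5,144.16
Monthly escrow = $5,144.16 / 12 = $428.68
Monthly shortage recovery: $49.44 / 12 = $4.12
Adjusted monthly = $428.68 + $4.12 = $432.80

$432.80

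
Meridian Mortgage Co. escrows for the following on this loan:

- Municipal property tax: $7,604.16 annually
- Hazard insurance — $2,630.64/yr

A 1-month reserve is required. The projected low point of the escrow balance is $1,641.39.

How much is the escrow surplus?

Municipal property tax: $7,604.16 annually
Hazard insurance: $2,630.64 annually
Total per year = $7,604.16 + $2,630.64 = $10,234.80
Monthly = $10,234.80 / 12 = $852.90
Required reserve = 1 × $852.90 = $852.90
Surplus = $1,641.39 − $852.90 = $788.49

$788.49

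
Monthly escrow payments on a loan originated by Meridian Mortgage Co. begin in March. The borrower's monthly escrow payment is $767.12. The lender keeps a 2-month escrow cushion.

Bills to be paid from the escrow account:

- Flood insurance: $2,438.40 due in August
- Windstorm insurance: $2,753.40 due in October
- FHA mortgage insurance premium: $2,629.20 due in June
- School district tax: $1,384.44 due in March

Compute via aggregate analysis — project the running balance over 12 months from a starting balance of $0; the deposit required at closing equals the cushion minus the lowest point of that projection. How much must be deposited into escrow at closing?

Cushion = 2 × $767.12 = $1,534.24
Trial balance (start $0, +$767.12 each month, − disbursements):
  Mar: +$767.12 − $1,384.44 → -$617.32
  Apr: +$767.12 → $149.80
  May: +$767.12 → $916.92
  Jun: +$767.12 − $2,629.20 → -$945.16
  Jul: +$767.12 → -$178.04
  Aug: +$767.12 − $2,438.40 → -$1,849.32
  Sep: +$767.12 → -$1,082.20
  Oct: +$767.12 − $2,753.40 → -$3,068.48
  Nov: +$767.12 → -$2,301.36
  Dec: +$767.12 → -$1,534.24
  Jan: +$767.12 → -$767.12
  Feb: +$767.12 → $0.00
Lowest trial balance = -$3,068.48 (Oct)
Initial deposit = cushion − low point = $1,534.24 − (-$3,068.48) = $4,602.72

$4,602.72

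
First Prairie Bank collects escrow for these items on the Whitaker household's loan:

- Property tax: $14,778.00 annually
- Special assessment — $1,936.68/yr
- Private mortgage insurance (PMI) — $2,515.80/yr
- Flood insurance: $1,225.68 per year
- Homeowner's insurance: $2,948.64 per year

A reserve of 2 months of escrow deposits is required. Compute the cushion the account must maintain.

Property tax: $14,778.00
Special assessment: $1,936.68
Private mortgage insurance (PMI): $2,515.80
Flood insurance: $1,225.68
Homeowner's insurance: $2,948.64
Total annual escrow = $14,778.00 + $1,936.68 + $2,515.80 + $1,225.68 + $2,948.64 = $23,404.80
Monthly escrow = $23,404.80 / 12 = $1,950.40
Required cushion = 2 × $1,950.40 = $3,900.80

$3,900.80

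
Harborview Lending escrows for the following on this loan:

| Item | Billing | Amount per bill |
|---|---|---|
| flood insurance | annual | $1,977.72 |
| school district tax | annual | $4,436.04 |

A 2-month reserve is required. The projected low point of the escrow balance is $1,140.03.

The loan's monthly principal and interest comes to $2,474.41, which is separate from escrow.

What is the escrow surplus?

Flood insurance — $1,977.72 annually
School district tax — $4,436.04 annually
Total annual escrow = $1,977.72 + $4,436.04 = $6,413.76
Base monthly escrow = $6,413.76 ÷ 12 = $534.48
Cushion = 2 × $534.48 = $1,068.96
Excess over cushion: $1,140.03 − $1,068.96 = $71.07

$71.07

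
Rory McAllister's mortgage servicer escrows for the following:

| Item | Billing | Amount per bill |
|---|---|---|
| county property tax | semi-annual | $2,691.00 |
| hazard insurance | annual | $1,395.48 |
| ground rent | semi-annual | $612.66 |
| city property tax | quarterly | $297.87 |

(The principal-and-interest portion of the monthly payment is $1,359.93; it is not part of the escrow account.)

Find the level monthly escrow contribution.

County property tax = $2,691.00 × 2 = $5,382.00
Hazard insurance = $1,395.48
Ground rent = $612.66 × 2 = $1,225.32
City property tax = $297.87 × 4 = $1,191.48
Yearly total = $5,382.00 + $1,395.48 + $1,225.32 + $1,191.48 = $9,194.28
Monthly escrow = $9,194.28 ÷ 12 = $766.19

$766.19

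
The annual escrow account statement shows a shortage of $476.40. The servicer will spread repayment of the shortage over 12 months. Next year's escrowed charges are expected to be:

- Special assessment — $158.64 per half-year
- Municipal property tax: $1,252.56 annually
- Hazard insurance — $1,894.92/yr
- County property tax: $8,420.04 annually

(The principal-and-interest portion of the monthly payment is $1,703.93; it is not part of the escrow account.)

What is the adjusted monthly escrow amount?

Special assessment: $158.64 × 2 = $317.28 annually
Municipal property tax: $1,252.56 annually
Hazard insurance: $1,894.92 annually
County property tax: $8,420.04 annually
Yearly total = $317.28 + $1,252.56 + $1,894.92 + $8,420.04 = $11,884.80
Base monthly escrow = $11,884.80 / 12 = $990.40
Shortage per month = $476.40 / 12 = $39.70
Adjusted monthly = $990.40 + $39.70 = $1,030.10

$1,030.10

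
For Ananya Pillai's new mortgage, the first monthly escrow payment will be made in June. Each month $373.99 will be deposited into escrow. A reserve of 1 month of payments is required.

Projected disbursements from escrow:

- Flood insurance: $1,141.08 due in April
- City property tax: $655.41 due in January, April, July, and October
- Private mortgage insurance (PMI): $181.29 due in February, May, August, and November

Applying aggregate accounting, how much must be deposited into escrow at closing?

Cushion = 1 × $373.99 = $373.99
Trial balance (start $0, +$373.99 each month, − disbursements):
  Jun: +$373.99 → $373.99
  Jul: +$373.99 − $655.41 → $92.57
  Aug: +$373.99 − $181.29 → $285.27
  Sep: +$373.99 → $659.26
  Oct: +$373.99 − $655.41 → $377.84
  Nov: +$373.99 − $181.29 → $570.54
  Dec: +$373.99 → $944.53
  Jan: +$373.99 − $655.41 → $663.11
  Feb: +$373.99 − $181.29 → $855.81
  Mar: +$373.99 → $1,229.80
  Apr: +$373.99 − $1,796.49 → -$192.70
  May: +$373.99 − $181.29 → $0.00
Lowest trial balance = -$192.70 (Apr)
Initial deposit = cushion − low point = $373.99 − (-$192.70) = $566.69

$566.69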